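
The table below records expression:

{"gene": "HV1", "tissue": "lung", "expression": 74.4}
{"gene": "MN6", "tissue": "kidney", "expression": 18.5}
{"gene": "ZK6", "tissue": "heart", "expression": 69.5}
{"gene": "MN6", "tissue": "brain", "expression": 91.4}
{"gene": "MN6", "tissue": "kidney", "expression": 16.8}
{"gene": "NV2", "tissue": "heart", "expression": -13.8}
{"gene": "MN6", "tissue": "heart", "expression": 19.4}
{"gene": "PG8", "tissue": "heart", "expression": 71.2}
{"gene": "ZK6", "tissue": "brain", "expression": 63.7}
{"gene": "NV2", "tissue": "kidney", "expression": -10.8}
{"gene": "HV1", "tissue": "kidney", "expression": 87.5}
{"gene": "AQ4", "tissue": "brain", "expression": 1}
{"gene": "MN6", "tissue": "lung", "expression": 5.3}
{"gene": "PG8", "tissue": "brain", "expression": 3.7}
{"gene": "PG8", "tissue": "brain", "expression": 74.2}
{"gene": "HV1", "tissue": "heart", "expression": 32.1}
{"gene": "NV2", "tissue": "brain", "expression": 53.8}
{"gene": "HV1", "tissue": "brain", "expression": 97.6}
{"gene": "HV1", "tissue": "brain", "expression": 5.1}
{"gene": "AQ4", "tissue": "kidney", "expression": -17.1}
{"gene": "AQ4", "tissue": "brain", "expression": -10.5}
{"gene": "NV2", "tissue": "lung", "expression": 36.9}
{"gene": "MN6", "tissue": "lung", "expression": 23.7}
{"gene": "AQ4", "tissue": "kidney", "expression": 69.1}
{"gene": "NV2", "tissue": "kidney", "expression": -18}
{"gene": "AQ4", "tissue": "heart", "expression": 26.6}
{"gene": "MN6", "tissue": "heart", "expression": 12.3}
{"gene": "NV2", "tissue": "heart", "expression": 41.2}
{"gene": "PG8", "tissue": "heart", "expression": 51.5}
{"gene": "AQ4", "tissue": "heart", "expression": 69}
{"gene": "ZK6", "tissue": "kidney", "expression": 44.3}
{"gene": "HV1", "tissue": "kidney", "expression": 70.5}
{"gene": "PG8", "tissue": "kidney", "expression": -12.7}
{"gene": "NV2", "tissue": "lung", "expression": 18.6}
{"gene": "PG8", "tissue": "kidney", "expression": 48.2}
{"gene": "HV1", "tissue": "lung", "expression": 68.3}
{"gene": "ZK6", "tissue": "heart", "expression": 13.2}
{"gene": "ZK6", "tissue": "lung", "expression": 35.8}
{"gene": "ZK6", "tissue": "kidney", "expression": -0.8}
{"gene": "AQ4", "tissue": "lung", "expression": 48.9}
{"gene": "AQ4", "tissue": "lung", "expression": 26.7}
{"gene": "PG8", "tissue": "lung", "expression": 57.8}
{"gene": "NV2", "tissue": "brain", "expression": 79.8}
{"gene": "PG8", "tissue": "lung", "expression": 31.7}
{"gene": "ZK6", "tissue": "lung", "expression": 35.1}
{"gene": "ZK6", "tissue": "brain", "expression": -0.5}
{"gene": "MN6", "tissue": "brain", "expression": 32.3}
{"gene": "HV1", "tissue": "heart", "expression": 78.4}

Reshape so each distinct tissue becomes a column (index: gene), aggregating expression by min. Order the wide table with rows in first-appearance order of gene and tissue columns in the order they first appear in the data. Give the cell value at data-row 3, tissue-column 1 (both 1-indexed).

35.1

With rows in first-appearance order of gene, row 3 is gene=ZK6. tissue columns in first-appearance order: lung, kidney, heart, brain; column 1 is lung.
Long rows with gene=ZK6, tissue=lung: min(35.8, 35.1) = 35.1.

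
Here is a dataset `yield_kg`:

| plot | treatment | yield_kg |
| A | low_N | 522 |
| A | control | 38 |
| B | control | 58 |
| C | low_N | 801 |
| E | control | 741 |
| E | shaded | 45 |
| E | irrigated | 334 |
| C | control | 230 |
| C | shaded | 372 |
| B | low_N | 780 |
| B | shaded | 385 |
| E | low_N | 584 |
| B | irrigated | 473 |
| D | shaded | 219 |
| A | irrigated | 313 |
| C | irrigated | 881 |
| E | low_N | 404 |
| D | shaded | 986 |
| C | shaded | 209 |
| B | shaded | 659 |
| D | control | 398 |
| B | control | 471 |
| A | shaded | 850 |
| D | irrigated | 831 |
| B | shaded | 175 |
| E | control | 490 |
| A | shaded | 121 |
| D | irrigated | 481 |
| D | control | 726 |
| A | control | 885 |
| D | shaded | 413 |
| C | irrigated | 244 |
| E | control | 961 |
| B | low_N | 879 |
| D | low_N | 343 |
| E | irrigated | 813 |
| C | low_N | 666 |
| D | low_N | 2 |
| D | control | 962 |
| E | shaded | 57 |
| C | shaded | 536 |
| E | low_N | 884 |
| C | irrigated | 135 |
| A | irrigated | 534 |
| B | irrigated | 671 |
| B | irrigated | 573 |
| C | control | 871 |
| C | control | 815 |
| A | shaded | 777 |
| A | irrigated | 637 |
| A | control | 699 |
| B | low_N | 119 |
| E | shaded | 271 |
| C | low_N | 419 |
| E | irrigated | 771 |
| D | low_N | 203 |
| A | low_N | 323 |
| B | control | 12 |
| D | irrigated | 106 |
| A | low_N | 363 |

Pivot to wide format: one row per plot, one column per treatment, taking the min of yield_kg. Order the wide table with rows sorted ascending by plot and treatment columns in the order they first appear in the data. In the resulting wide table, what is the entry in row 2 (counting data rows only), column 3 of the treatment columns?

With rows sorted ascending by plot, row 2 is plot=B. treatment columns in first-appearance order: low_N, control, shaded, irrigated; column 3 is shaded.
Long rows with plot=B, treatment=shaded: min(385, 659, 175) = 175.

175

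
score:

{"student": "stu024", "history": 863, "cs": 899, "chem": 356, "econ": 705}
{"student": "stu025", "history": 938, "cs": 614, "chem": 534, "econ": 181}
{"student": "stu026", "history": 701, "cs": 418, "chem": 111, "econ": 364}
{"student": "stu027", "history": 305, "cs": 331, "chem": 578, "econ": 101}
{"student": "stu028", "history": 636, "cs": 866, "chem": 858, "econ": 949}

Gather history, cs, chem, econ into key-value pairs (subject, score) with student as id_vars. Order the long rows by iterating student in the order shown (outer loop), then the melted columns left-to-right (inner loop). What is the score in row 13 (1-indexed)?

305

20 rows total (5 × 4). Row 13: index ⌊(13-1)/4⌋ = 3 into student → stu027; (13-1) mod 4 = 0 into the melted columns → history.
So row 13 is (stu027, history, 305); score = 305.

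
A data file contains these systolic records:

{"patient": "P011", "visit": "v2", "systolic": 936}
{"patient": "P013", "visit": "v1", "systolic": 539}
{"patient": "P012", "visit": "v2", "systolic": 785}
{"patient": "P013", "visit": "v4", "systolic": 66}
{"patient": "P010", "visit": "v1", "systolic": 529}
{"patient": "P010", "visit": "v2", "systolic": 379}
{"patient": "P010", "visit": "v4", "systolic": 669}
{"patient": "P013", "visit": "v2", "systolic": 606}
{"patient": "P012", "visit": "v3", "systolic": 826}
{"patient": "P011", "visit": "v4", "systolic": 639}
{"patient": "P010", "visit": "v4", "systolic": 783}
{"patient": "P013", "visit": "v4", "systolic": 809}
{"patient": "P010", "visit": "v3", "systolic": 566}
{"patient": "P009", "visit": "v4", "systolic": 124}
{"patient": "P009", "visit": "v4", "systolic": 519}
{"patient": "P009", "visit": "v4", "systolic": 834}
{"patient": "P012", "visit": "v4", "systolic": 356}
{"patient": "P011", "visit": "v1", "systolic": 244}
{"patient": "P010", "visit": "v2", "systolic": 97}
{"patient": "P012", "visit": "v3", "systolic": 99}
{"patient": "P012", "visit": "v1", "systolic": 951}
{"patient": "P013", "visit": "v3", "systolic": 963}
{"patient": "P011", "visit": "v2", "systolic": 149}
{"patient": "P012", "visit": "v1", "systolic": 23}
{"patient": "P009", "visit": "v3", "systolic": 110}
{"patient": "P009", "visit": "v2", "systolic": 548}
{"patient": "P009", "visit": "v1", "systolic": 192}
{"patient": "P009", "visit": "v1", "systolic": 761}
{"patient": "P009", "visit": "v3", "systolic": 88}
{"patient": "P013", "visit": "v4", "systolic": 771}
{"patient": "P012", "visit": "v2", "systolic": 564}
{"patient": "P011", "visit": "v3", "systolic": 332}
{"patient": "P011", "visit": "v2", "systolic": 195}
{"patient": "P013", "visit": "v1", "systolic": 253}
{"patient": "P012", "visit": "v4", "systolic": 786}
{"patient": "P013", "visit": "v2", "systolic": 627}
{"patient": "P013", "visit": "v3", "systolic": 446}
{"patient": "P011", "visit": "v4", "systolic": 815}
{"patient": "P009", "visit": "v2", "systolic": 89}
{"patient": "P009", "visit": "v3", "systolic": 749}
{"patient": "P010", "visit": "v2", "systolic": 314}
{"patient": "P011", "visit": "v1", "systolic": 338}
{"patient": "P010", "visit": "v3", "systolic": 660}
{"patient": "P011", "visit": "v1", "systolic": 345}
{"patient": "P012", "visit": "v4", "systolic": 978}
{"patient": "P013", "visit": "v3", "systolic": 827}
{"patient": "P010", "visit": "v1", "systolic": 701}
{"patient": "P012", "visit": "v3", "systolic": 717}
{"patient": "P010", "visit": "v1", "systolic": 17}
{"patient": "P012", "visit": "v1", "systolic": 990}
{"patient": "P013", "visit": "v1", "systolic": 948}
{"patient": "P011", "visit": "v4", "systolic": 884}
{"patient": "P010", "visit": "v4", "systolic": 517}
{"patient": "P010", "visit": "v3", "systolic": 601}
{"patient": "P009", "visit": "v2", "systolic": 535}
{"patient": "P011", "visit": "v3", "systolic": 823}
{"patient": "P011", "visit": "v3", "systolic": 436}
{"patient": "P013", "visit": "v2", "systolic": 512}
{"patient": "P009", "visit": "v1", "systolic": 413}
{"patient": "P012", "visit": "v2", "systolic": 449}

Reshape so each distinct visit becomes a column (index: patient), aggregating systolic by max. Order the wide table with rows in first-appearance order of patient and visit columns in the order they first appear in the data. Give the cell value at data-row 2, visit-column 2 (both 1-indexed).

948

With rows in first-appearance order of patient, row 2 is patient=P013. visit columns in first-appearance order: v2, v1, v4, v3; column 2 is v1.
Long rows with patient=P013, visit=v1: max(539, 253, 948) = 948.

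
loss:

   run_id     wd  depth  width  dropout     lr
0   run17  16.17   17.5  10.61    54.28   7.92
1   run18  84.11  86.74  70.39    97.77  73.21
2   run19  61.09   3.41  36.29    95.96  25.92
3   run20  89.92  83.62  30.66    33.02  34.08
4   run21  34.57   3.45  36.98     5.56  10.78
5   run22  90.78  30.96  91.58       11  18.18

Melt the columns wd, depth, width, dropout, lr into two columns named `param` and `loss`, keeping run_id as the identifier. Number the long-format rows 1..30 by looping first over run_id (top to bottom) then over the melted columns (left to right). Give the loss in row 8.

30 rows total (6 × 5). Row 8: index ⌊(8-1)/5⌋ = 1 into run_id → run18; (8-1) mod 5 = 2 into the melted columns → width.
So row 8 is (run18, width, 70.39); loss = 70.39.

70.39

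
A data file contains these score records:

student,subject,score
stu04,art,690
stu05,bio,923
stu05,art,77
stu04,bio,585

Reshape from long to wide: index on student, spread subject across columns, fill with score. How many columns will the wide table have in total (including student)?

3

1 column for student plus 2 distinct subject values → 3 columns.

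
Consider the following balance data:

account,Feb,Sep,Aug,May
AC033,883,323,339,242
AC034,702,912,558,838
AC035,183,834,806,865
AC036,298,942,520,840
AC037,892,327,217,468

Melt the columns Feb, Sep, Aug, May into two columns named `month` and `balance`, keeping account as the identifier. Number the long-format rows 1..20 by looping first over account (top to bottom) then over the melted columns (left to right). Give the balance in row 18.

327

20 rows total (5 × 4). Row 18: index ⌊(18-1)/4⌋ = 4 into account → AC037; (18-1) mod 4 = 1 into the melted columns → Sep.
So row 18 is (AC037, Sep, 327); balance = 327.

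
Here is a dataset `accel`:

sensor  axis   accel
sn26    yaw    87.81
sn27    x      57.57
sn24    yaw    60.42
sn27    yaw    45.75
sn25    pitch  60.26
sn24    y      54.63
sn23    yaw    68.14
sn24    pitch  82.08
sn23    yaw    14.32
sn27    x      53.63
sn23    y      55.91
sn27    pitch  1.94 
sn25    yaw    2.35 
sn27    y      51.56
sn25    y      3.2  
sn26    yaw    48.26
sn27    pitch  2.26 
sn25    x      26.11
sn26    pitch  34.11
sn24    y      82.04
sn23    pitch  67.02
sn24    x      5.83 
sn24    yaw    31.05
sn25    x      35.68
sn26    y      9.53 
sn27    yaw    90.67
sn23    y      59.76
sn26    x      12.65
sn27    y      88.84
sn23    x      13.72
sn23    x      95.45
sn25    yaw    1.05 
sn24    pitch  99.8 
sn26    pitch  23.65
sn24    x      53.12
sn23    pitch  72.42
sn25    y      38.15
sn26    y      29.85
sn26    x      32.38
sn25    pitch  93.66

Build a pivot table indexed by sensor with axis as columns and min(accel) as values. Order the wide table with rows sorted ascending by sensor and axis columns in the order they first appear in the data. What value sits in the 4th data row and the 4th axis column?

With rows sorted ascending by sensor, row 4 is sensor=sn26. axis columns in first-appearance order: yaw, x, pitch, y; column 4 is y.
Long rows with sensor=sn26, axis=y: min(9.53, 29.85) = 9.53.

9.53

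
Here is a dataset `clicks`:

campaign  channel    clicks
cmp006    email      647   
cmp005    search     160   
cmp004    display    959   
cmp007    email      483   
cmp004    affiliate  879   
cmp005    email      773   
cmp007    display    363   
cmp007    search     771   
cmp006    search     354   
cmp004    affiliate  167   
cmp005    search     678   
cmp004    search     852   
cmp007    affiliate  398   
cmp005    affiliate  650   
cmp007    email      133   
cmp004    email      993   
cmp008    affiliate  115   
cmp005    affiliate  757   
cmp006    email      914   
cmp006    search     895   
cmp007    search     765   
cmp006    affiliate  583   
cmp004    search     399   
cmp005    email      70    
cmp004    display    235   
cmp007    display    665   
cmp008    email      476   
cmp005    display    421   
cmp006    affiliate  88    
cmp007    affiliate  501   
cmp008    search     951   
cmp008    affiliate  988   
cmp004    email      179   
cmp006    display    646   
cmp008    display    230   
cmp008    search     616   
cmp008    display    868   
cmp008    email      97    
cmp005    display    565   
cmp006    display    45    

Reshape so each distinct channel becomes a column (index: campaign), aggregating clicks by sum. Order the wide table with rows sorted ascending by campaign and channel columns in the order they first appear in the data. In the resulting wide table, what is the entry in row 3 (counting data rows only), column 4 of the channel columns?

671

With rows sorted ascending by campaign, row 3 is campaign=cmp006. channel columns in first-appearance order: email, search, display, affiliate; column 4 is affiliate.
Long rows with campaign=cmp006, channel=affiliate: 583 + 88 = 671.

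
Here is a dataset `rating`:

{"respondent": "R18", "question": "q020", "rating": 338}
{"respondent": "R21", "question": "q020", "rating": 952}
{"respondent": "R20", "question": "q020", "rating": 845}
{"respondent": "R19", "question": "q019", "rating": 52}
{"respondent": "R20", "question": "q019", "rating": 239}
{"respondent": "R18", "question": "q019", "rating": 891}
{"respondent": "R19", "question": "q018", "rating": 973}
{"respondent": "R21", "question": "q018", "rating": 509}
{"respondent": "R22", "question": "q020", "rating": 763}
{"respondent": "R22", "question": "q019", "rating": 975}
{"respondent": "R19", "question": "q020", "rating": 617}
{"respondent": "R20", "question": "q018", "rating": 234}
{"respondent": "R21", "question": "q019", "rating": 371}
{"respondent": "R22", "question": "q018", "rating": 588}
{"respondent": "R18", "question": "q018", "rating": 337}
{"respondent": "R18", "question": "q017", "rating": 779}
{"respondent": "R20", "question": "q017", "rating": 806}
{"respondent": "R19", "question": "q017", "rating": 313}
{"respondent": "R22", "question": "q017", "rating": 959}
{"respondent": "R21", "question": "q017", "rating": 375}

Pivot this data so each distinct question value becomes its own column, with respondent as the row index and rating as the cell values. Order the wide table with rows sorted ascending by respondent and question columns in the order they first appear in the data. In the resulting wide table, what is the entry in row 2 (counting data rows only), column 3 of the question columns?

973

With rows sorted ascending by respondent, row 2 is respondent=R19. question columns in first-appearance order: q020, q019, q018, q017; column 3 is q018.
Long rows with respondent=R19, question=q018: rating = 973.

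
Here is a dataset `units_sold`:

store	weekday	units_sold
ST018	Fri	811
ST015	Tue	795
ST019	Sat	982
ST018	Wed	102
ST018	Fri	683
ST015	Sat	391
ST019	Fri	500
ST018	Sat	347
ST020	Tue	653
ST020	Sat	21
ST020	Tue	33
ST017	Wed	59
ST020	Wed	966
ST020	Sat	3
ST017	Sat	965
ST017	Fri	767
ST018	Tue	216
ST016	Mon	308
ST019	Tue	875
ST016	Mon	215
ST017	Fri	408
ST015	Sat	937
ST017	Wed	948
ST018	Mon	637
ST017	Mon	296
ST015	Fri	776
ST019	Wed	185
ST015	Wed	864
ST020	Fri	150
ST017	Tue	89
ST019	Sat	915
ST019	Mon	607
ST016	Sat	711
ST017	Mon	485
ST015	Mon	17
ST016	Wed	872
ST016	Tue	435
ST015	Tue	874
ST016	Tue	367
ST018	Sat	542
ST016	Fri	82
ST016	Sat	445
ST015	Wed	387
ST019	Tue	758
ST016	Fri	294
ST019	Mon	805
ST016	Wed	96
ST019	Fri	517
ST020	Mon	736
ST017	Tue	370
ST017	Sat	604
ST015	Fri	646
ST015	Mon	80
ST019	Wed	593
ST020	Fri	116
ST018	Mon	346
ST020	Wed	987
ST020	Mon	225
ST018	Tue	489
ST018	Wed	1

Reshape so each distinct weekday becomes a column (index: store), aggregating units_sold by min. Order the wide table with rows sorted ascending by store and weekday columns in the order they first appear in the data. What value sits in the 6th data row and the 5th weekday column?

225

With rows sorted ascending by store, row 6 is store=ST020. weekday columns in first-appearance order: Fri, Tue, Sat, Wed, Mon; column 5 is Mon.
Long rows with store=ST020, weekday=Mon: min(736, 225) = 225.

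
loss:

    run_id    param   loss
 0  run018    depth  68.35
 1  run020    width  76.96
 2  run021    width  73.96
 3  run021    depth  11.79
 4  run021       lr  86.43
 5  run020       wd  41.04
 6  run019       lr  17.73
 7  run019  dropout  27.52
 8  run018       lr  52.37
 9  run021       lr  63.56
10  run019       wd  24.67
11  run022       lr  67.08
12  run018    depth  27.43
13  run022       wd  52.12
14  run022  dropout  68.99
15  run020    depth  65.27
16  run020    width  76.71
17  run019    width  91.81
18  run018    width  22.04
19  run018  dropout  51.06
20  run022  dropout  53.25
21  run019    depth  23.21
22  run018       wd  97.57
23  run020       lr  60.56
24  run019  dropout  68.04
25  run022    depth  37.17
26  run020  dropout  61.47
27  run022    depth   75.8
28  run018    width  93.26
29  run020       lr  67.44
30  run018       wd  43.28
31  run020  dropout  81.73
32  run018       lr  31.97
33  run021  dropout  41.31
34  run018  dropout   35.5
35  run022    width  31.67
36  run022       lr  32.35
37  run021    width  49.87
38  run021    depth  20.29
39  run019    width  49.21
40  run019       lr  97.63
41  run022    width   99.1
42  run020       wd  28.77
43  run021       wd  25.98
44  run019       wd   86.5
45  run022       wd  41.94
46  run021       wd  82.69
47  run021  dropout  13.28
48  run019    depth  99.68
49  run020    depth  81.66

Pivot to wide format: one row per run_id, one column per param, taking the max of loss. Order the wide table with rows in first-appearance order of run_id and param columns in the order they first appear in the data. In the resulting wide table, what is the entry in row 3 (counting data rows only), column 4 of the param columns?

With rows in first-appearance order of run_id, row 3 is run_id=run021. param columns in first-appearance order: depth, width, lr, wd, dropout; column 4 is wd.
Long rows with run_id=run021, param=wd: max(25.98, 82.69) = 82.69.

82.69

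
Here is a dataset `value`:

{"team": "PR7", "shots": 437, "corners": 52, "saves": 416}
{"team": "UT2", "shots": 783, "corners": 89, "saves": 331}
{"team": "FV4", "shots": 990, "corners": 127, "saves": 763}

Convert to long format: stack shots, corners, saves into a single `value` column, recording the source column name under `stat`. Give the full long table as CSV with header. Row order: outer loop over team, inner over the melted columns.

team,stat,value
PR7,shots,437
PR7,corners,52
PR7,saves,416
UT2,shots,783
UT2,corners,89
UT2,saves,331
FV4,shots,990
FV4,corners,127
FV4,saves,763

Each (team, column) pair becomes one row: 3 × 3 = 9 rows.
For example, (PR7, shots) → value=437.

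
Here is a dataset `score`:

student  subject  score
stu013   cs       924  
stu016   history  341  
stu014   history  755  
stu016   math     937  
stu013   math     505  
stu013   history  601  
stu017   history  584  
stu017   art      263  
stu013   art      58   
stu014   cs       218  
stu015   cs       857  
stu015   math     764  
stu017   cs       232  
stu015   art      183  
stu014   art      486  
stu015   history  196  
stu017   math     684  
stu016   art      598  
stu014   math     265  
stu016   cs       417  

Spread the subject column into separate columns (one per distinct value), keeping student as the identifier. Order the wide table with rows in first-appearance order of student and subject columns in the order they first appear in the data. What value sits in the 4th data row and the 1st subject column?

With rows in first-appearance order of student, row 4 is student=stu017. subject columns in first-appearance order: cs, history, math, art; column 1 is cs.
Long rows with student=stu017, subject=cs: score = 232.

232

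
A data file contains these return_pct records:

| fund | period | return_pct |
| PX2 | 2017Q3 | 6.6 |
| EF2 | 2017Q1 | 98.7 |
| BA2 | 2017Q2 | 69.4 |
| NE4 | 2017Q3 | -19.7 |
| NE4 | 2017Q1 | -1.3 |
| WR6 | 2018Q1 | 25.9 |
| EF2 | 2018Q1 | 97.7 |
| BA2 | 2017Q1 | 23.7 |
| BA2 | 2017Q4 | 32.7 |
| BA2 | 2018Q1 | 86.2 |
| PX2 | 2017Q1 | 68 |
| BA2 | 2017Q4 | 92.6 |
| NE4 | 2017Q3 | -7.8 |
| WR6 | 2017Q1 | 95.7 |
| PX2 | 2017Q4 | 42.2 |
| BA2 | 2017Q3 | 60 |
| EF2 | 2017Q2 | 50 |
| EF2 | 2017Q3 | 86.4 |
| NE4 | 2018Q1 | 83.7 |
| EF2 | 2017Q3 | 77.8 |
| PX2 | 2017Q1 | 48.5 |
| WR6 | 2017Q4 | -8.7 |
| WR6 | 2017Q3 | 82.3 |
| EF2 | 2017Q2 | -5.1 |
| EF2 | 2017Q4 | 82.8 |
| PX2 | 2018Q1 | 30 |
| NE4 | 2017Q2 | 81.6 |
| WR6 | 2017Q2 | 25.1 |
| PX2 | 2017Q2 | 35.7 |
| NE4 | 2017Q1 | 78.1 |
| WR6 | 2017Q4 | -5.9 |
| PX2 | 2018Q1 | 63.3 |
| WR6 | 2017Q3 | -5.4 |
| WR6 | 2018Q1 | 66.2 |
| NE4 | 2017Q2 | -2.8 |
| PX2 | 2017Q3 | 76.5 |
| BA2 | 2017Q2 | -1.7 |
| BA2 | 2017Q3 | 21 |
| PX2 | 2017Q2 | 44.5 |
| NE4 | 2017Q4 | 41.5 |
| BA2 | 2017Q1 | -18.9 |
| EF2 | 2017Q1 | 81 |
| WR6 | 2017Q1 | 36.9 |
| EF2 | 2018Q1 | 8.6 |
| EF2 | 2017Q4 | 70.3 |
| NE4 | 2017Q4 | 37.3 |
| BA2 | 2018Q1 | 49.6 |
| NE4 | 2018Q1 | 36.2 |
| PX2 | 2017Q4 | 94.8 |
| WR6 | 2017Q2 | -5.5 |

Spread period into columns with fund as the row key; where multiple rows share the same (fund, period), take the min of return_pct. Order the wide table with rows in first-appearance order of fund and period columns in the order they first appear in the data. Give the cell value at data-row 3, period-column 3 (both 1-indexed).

With rows in first-appearance order of fund, row 3 is fund=BA2. period columns in first-appearance order: 2017Q3, 2017Q1, 2017Q2, 2018Q1, 2017Q4; column 3 is 2017Q2.
Long rows with fund=BA2, period=2017Q2: min(69.4, -1.7) = -1.7.

-1.7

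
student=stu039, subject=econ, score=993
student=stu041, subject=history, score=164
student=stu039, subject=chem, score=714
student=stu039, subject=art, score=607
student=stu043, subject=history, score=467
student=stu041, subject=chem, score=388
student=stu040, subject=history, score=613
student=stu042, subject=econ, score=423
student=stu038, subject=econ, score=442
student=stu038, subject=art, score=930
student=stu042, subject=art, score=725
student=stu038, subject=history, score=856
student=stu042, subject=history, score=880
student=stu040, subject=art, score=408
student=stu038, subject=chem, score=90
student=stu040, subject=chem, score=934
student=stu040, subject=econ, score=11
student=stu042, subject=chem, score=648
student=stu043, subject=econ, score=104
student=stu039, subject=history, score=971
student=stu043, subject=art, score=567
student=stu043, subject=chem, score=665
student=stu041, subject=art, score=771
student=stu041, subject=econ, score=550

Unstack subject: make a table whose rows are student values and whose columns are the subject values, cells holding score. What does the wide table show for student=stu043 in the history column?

Wide layout: rows indexed by student, columns are the 4 distinct subject values (econ, history, chem, art).
Cell (student=stu043, subject=history) draws from the long row where student=stu043 and subject=history, which has score=467.

467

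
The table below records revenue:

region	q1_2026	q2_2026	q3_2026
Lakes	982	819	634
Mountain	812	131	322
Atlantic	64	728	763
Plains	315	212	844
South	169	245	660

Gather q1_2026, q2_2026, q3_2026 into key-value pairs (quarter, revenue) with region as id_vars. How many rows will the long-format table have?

15

5 region values × 3 melted columns = 15 rows.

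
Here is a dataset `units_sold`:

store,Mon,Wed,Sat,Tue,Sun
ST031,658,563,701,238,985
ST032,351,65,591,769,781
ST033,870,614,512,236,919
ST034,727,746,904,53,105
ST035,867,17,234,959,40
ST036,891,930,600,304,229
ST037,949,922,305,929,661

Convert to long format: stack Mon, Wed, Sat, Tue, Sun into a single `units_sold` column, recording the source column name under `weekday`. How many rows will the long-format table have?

35

7 store values × 5 melted columns = 35 rows.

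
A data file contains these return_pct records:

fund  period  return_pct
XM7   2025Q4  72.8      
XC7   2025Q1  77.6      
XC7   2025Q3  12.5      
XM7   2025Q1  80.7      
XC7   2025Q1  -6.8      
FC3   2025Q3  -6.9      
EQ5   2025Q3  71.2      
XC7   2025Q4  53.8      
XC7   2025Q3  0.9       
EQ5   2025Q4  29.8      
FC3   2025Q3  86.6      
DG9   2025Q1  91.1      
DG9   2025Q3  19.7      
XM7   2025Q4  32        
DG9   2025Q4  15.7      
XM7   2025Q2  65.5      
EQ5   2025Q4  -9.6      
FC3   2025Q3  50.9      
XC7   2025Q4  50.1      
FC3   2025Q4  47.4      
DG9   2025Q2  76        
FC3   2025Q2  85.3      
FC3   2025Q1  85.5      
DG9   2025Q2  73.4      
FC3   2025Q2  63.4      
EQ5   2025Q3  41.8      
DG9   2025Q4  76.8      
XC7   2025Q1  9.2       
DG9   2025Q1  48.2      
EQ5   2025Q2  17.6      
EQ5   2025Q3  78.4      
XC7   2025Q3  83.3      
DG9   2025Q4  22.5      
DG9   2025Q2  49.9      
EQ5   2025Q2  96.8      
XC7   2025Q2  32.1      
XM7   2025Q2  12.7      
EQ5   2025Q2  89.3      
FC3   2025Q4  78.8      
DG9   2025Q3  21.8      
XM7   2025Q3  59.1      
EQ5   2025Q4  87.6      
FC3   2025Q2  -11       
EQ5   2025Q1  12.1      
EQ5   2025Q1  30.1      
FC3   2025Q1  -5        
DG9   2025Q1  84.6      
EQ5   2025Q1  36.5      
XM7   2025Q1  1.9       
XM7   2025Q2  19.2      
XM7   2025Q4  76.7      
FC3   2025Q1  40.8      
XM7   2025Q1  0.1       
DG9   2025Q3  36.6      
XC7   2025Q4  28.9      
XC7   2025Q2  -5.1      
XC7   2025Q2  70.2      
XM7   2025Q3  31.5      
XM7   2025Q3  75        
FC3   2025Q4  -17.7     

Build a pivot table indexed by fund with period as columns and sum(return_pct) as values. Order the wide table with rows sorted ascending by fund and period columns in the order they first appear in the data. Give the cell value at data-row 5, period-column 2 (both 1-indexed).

82.7

With rows sorted ascending by fund, row 5 is fund=XM7. period columns in first-appearance order: 2025Q4, 2025Q1, 2025Q3, 2025Q2; column 2 is 2025Q1.
Long rows with fund=XM7, period=2025Q1: 80.7 + 1.9 + 0.1 = 82.7.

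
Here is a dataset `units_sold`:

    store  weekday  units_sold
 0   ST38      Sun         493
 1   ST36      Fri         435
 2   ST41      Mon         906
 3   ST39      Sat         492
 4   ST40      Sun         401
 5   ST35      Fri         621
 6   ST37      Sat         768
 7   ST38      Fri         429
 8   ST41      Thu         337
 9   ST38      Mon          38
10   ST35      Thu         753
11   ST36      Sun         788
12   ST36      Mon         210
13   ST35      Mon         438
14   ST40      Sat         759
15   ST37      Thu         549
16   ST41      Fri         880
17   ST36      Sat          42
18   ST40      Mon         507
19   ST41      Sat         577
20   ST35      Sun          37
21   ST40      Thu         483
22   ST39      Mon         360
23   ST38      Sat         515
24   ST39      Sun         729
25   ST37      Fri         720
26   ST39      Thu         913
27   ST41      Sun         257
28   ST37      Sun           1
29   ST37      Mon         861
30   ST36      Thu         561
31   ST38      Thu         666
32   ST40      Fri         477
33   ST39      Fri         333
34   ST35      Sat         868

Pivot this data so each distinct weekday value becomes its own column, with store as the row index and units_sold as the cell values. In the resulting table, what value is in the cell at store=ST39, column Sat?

Wide layout: rows indexed by store, columns are the 5 distinct weekday values (Sun, Fri, Mon, Sat, Thu).
Cell (store=ST39, weekday=Sat) draws from the long row where store=ST39 and weekday=Sat, which has units_sold=492.

492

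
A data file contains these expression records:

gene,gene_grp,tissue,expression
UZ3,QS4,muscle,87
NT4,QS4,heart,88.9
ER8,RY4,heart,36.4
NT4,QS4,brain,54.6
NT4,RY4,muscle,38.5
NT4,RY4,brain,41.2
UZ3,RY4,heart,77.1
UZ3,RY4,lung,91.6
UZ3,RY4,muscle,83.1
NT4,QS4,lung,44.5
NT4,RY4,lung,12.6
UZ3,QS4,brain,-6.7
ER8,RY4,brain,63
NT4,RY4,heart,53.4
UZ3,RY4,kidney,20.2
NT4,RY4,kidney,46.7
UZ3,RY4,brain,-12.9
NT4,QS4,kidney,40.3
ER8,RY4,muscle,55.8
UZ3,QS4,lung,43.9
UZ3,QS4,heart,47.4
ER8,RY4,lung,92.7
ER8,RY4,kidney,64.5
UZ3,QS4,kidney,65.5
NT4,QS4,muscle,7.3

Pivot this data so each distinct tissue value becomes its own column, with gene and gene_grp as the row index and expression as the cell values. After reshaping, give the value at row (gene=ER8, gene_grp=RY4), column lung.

92.7

Wide layout: rows indexed by gene and gene_grp, columns are the 5 distinct tissue values (muscle, heart, brain, lung, kidney).
Cell (gene=ER8, gene_grp=RY4, tissue=lung) draws from the long row where gene=ER8, gene_grp=RY4 and tissue=lung, which has expression=92.7.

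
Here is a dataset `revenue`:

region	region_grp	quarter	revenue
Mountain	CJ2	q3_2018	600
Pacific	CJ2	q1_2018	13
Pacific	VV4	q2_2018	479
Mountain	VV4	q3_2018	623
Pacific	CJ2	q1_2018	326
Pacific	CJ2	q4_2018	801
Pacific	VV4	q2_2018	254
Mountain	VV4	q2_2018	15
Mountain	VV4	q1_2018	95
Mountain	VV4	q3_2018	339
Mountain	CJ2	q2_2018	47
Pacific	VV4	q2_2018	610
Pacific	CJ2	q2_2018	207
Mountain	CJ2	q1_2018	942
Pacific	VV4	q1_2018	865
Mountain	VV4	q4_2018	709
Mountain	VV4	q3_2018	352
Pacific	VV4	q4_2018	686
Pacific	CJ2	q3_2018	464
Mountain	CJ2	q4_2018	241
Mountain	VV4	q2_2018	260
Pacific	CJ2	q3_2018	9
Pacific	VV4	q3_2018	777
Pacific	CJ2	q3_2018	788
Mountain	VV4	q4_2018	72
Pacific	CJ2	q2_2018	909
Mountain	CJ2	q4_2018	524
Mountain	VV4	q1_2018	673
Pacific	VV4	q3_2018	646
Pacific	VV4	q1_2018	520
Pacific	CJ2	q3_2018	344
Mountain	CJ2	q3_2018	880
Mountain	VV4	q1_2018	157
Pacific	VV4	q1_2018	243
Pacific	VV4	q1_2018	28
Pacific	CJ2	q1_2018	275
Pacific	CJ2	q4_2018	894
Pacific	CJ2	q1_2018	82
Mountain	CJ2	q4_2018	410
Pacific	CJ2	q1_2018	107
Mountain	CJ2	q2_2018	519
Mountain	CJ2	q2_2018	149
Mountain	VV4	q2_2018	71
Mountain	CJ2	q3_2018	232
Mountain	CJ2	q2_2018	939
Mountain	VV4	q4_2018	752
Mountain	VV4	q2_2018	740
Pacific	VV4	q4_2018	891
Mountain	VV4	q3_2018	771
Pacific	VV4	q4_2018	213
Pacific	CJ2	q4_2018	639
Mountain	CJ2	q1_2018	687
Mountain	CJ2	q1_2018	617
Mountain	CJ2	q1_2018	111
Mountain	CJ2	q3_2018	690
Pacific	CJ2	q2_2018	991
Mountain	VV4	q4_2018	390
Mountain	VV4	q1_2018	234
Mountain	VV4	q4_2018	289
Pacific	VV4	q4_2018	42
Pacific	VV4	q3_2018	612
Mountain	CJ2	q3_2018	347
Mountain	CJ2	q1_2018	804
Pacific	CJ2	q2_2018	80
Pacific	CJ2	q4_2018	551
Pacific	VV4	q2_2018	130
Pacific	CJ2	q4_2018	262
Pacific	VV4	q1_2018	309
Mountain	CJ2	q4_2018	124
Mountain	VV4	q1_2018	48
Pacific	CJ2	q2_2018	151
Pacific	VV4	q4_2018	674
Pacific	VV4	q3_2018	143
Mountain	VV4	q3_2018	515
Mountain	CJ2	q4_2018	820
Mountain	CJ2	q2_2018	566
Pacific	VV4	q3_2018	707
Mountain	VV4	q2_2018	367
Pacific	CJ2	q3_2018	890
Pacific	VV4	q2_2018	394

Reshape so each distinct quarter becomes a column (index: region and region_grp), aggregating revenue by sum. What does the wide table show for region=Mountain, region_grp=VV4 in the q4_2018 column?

2212

Rows with region=Mountain, region_grp=VV4 and quarter=q4_2018: revenue values are 709, 72, 752, 390, 289.
709 + 72 + 752 + 390 + 289 = 2212.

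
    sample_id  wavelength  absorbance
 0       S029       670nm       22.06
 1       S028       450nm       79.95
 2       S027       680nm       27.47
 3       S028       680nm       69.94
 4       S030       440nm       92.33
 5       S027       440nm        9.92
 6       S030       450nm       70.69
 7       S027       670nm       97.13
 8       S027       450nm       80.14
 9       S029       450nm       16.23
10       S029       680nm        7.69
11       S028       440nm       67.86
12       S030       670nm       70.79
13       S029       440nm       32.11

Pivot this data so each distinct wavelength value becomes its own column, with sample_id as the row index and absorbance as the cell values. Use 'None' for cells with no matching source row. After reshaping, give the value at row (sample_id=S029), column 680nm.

7.69

The long row with sample_id=S029, wavelength=680nm has absorbance=7.69.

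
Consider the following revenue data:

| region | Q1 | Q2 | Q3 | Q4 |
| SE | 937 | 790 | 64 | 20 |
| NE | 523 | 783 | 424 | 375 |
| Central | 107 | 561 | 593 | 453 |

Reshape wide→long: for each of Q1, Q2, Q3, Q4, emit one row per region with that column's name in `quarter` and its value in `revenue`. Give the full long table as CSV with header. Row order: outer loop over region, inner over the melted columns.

Each (region, column) pair becomes one row: 3 × 4 = 12 rows.
For example, (SE, Q1) → revenue=937.

region,quarter,revenue
SE,Q1,937
SE,Q2,790
SE,Q3,64
SE,Q4,20
NE,Q1,523
NE,Q2,783
NE,Q3,424
NE,Q4,375
Central,Q1,107
Central,Q2,561
Central,Q3,593
Central,Q4,453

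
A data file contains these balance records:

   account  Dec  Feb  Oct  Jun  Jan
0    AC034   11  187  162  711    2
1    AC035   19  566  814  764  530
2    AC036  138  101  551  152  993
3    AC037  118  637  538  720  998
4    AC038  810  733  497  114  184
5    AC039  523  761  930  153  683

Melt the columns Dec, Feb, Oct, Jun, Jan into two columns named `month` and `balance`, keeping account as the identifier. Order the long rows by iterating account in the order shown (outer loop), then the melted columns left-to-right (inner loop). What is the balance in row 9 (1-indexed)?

30 rows total (6 × 5). Row 9: index ⌊(9-1)/5⌋ = 1 into account → AC035; (9-1) mod 5 = 3 into the melted columns → Jun.
So row 9 is (AC035, Jun, 764); balance = 764.

764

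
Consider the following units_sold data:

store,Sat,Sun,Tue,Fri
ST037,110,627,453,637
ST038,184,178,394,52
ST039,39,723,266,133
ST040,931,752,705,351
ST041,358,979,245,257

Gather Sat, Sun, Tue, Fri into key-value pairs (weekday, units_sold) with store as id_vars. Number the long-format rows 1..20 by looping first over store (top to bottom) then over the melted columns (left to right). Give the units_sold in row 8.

20 rows total (5 × 4). Row 8: index ⌊(8-1)/4⌋ = 1 into store → ST038; (8-1) mod 4 = 3 into the melted columns → Fri.
So row 8 is (ST038, Fri, 52); units_sold = 52.

52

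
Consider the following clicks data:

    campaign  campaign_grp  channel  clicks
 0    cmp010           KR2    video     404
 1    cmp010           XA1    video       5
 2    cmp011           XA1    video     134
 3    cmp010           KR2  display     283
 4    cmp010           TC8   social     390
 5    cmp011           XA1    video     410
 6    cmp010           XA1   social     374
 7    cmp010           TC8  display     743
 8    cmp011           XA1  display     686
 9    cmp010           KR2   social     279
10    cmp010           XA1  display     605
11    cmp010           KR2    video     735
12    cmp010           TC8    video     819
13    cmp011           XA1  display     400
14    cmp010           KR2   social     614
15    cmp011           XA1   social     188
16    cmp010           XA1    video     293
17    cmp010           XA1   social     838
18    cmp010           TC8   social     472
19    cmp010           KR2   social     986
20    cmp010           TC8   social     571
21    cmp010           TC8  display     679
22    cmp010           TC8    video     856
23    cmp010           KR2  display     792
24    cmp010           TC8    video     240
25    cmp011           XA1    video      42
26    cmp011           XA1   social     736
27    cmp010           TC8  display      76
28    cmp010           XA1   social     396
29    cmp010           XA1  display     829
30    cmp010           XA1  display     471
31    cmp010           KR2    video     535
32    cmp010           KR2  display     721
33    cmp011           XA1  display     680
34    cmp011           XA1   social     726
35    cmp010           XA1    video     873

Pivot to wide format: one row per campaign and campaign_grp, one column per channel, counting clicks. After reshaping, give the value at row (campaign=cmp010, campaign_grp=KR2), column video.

3

Rows with campaign=cmp010, campaign_grp=KR2 and channel=video: clicks values are 404, 735, 535.
3 rows match — count = 3.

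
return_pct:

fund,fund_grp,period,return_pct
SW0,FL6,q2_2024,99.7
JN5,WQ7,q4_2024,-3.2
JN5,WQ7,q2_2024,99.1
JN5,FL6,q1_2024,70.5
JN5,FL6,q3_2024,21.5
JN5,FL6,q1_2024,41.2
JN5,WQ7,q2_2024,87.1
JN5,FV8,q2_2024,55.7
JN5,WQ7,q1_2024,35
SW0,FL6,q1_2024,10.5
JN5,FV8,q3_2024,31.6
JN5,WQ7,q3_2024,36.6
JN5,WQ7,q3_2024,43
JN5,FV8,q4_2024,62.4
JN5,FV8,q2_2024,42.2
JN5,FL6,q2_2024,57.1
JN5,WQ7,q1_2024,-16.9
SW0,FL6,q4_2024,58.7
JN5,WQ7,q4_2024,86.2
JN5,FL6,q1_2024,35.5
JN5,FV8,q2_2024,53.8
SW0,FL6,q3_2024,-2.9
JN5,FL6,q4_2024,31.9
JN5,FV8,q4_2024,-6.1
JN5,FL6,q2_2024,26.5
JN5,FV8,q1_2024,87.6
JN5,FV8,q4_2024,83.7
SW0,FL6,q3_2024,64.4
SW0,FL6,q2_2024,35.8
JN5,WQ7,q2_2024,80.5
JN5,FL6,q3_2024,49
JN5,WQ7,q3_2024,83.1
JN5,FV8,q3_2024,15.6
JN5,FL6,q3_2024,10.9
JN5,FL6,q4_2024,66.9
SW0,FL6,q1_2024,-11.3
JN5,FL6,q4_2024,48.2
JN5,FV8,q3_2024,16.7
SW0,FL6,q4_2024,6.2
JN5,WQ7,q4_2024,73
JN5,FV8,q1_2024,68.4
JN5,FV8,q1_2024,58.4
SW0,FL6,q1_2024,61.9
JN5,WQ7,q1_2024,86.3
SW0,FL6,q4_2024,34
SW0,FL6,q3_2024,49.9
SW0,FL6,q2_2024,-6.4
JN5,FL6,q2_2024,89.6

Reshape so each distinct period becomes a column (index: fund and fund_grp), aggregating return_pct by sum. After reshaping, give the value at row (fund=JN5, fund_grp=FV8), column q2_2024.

Rows with fund=JN5, fund_grp=FV8 and period=q2_2024: return_pct values are 55.7, 42.2, 53.8.
55.7 + 42.2 + 53.8 = 151.7.

151.7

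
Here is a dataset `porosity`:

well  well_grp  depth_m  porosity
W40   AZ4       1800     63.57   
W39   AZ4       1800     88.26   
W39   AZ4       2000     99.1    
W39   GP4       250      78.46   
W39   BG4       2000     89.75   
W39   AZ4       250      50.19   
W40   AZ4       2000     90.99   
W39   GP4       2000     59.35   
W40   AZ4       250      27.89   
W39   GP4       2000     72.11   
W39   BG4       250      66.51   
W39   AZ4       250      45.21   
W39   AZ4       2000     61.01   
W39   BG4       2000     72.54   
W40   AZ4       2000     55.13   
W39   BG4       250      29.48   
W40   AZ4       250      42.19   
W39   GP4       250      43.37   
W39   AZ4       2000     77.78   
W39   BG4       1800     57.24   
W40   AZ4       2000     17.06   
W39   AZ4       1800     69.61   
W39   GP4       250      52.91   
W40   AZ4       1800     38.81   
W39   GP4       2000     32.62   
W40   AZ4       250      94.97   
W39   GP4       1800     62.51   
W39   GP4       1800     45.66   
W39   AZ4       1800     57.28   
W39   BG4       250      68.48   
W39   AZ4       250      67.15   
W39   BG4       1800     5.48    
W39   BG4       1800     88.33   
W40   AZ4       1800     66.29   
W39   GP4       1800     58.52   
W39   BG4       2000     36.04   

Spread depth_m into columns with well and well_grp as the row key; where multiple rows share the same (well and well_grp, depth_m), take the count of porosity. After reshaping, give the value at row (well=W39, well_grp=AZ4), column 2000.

Rows with well=W39, well_grp=AZ4 and depth_m=2000: porosity values are 99.1, 61.01, 77.78.
3 rows match — count = 3.

3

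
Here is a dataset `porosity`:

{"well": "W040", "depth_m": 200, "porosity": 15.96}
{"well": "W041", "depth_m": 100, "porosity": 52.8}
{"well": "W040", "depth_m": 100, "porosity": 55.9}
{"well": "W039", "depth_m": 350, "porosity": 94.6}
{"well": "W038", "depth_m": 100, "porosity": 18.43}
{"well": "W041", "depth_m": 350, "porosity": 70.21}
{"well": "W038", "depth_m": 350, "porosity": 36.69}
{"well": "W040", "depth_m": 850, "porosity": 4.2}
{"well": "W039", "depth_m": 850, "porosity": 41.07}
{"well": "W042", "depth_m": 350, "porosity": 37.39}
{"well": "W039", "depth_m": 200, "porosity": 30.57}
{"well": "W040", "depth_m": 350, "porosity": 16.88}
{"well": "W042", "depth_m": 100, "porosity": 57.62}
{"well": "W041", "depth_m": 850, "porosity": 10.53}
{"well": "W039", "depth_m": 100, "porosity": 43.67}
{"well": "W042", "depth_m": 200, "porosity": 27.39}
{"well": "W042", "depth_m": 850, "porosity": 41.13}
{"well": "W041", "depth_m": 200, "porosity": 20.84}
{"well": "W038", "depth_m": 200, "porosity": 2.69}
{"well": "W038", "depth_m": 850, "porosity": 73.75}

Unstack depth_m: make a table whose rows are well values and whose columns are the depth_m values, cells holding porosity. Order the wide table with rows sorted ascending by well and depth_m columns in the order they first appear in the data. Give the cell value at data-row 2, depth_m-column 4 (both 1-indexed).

41.07

With rows sorted ascending by well, row 2 is well=W039. depth_m columns in first-appearance order: 200, 100, 350, 850; column 4 is 850.
Long rows with well=W039, depth_m=850: porosity = 41.07.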